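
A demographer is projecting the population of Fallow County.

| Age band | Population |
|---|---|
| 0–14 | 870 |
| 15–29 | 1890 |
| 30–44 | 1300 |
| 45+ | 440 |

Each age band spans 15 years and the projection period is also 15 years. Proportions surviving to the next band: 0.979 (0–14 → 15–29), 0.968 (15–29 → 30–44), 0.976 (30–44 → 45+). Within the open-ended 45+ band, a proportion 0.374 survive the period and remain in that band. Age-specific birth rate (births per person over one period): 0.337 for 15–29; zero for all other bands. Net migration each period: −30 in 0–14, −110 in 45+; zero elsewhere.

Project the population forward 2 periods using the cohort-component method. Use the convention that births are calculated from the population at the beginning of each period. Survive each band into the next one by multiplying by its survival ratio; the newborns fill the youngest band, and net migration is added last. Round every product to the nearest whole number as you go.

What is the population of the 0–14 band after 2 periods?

Numbering the groups 1..4 from youngest to oldest:
After projecting period 1:
Births: 1890 × 0.337 = 637
Group 2: 870 × 0.979 = 852
Group 3: 1890 × 0.968 = 1830
Group 4: 1300 × 0.976 + 440 × 0.374 = 1269 + 165 = 1434
Net migration: Group 1 − 30 → 607; Group 4 − 110 → 1324
Giving 607 / 852 / 1830 / 1324.
After projecting period 2:
Births: 852 × 0.337 = 287
Group 2: 607 × 0.979 = 594
Group 3: 852 × 0.968 = 825
Group 4: 1830 × 0.976 + 1324 × 0.374 = 1786 + 495 = 2281
Net migration: Group 1 − 30 → 257; Group 4 − 110 → 2171
Giving 257 / 594 / 825 / 2171.

257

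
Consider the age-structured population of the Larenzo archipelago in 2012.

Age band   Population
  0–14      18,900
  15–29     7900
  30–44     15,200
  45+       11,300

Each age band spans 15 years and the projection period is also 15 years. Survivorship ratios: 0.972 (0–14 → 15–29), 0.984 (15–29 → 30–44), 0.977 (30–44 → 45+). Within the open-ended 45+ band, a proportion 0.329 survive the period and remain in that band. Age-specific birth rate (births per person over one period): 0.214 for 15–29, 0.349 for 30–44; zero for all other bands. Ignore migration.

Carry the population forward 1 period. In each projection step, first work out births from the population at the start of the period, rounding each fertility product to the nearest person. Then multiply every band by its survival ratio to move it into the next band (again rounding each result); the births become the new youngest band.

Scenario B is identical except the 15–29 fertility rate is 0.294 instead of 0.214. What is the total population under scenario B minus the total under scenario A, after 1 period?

Period 1:
Births: 7900 × 0.214 = 1691, 15200 × 0.349 = 5305 — total 6996
15–29: 18900 × 0.972 = 18371
30–44: 7900 × 0.984 = 7774
45+: 15200 × 0.977 + 11300 × 0.329 = 14850 + 3718 = 18568
End of period: [6996, 18371, 7774, 18568]
Scenario A total after 1 period: 51709
Scenario B projection —
Period 1:
Births: 7900 × 0.294 = 2323, 15200 × 0.349 = 5305 — total 7628
15–29: 18900 × 0.972 = 18371
30–44: 7900 × 0.984 = 7774
45+: 15200 × 0.977 + 11300 × 0.329 = 14850 + 3718 = 18568
End of period: [7628, 18371, 7774, 18568]
Scenario B total after 1 period: 52341
Difference B − A = 52341 − 51709 = 632

632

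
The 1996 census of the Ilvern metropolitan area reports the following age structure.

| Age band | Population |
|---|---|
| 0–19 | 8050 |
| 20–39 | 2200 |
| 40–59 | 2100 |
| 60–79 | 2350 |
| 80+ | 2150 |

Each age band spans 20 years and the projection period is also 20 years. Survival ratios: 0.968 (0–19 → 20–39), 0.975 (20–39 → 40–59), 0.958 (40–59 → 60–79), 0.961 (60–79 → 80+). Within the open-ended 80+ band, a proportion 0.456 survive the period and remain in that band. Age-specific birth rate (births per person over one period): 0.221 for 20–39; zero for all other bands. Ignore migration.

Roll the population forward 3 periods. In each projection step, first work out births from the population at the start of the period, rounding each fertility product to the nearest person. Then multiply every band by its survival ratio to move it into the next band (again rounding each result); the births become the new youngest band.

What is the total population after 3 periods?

13037

Let group 1 be 0–19 through group 5 = 80+.
— Period 1 —
Births: 2200 × 0.221 = 486
Group 2: 8050 × 0.968 = 7792
Group 3: 2200 × 0.975 = 2145
Group 4: 2100 × 0.958 = 2012
Group 5: 2350 × 0.961 + 2150 × 0.456 = 2258 + 980 = 3238
Population now: 0–19=486, 20–39=7792, 40–59=2145, 60–79=2012, 80+=3238
— Period 2 —
Births: 7792 × 0.221 = 1722
Group 2: 486 × 0.968 = 470
Group 3: 7792 × 0.975 = 7597
Group 4: 2145 × 0.958 = 2055
Group 5: 2012 × 0.961 + 3238 × 0.456 = 1934 + 1477 = 3411
Population now: 0–19=1722, 20–39=470, 40–59=7597, 60–79=2055, 80+=3411
— Period 3 —
Births: 470 × 0.221 = 104
Group 2: 1722 × 0.968 = 1667
Group 3: 470 × 0.975 = 458
Group 4: 7597 × 0.958 = 7278
Group 5: 2055 × 0.961 + 3411 × 0.456 = 1975 + 1555 = 3530
Population now: 0–19=104, 20–39=1667, 40–59=458, 60–79=7278, 80+=3530
Total after period 3: 104 + 1667 + 458 + 7278 + 3530 = 13037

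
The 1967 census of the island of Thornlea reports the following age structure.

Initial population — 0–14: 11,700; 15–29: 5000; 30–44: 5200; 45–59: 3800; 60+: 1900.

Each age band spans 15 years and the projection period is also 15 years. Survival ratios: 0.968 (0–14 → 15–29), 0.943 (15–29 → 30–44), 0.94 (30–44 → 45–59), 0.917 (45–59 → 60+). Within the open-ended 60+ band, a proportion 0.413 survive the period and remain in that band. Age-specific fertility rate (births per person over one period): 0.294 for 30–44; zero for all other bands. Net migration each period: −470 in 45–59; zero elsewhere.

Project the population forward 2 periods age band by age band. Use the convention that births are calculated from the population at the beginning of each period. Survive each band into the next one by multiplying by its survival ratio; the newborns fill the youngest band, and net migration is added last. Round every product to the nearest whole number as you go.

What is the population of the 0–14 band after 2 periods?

Let band 1 be 0–14 through band 5 = 60+.
Period 1:
Births: 5200 * 0.294 = 1529
Band 2: 11700 * 0.968 = 11326
Band 3: 5000 * 0.943 = 4715
Band 4: 5200 * 0.94 = 4888
Band 5: 3800 * 0.917 + 1900 * 0.413 = 3485 + 785 = 4270
Net migration: Band 4 − 470 → 4418
→ [1529, 11326, 4715, 4418, 4270]
Period 2:
Births: 4715 * 0.294 = 1386
Band 2: 1529 * 0.968 = 1480
Band 3: 11326 * 0.943 = 10680
Band 4: 4715 * 0.94 = 4432
Band 5: 4418 * 0.917 + 4270 * 0.413 = 4051 + 1764 = 5815
Net migration: Band 4 − 470 → 3962
→ [1386, 1480, 10680, 3962, 5815]

1386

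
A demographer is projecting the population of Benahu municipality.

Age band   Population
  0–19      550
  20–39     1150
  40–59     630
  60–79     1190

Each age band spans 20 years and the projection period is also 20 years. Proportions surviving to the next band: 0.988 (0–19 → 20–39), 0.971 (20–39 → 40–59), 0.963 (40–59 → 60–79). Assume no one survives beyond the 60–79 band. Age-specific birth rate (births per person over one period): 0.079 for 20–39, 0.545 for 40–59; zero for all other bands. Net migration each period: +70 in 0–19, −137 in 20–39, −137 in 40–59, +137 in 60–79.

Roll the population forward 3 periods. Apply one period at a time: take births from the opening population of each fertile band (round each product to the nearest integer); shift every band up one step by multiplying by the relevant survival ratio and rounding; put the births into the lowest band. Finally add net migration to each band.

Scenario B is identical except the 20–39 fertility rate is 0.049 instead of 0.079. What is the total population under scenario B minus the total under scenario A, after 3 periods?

-58

[period 1]
Births: 1150 × 0.079 = 91  |  630 × 0.545 = 343 → total 434
20–39: 550 × 0.988 = 543
40–59: 1150 × 0.971 = 1117
60–79: 630 × 0.963 = 607
Net migration: 0–19 + 70 → 504; 20–39 − 137 → 406; 40–59 − 137 → 980; 60–79 + 137 → 744
End of period: [504, 406, 980, 744]
[period 2]
Births: 406 × 0.079 = 32  |  980 × 0.545 = 534 → total 566
20–39: 504 × 0.988 = 498
40–59: 406 × 0.971 = 394
60–79: 980 × 0.963 = 944
Net migration: 0–19 + 70 → 636; 20–39 − 137 → 361; 40–59 − 137 → 257; 60–79 + 137 → 1081
End of period: [636, 361, 257, 1081]
[period 3]
Births: 361 × 0.079 = 29  |  257 × 0.545 = 140 → total 169
20–39: 636 × 0.988 = 628
40–59: 361 × 0.971 = 351
60–79: 257 × 0.963 = 247
Net migration: 0–19 + 70 → 239; 20–39 − 137 → 491; 40–59 − 137 → 214; 60–79 + 137 → 384
End of period: [239, 491, 214, 384]
Scenario A total after 3 periods: 1328
Scenario B projection —
[period 1]
Births: 1150 × 0.049 = 56  |  630 × 0.545 = 343 → total 399
20–39: 550 × 0.988 = 543
40–59: 1150 × 0.971 = 1117
60–79: 630 × 0.963 = 607
Net migration: 0–19 + 70 → 469; 20–39 − 137 → 406; 40–59 − 137 → 980; 60–79 + 137 → 744
End of period: [469, 406, 980, 744]
[period 2]
Births: 406 × 0.049 = 20  |  980 × 0.545 = 534 → total 554
20–39: 469 × 0.988 = 463
40–59: 406 × 0.971 = 394
60–79: 980 × 0.963 = 944
Net migration: 0–19 + 70 → 624; 20–39 − 137 → 326; 40–59 − 137 → 257; 60–79 + 137 → 1081
End of period: [624, 326, 257, 1081]
[period 3]
Births: 326 × 0.049 = 16  |  257 × 0.545 = 140 → total 156
20–39: 624 × 0.988 = 617
40–59: 326 × 0.971 = 317
60–79: 257 × 0.963 = 247
Net migration: 0–19 + 70 → 226; 20–39 − 137 → 480; 40–59 − 137 → 180; 60–79 + 137 → 384
End of period: [226, 480, 180, 384]
Scenario B total after 3 periods: 1270
Difference B − A = 1270 − 1328 = -58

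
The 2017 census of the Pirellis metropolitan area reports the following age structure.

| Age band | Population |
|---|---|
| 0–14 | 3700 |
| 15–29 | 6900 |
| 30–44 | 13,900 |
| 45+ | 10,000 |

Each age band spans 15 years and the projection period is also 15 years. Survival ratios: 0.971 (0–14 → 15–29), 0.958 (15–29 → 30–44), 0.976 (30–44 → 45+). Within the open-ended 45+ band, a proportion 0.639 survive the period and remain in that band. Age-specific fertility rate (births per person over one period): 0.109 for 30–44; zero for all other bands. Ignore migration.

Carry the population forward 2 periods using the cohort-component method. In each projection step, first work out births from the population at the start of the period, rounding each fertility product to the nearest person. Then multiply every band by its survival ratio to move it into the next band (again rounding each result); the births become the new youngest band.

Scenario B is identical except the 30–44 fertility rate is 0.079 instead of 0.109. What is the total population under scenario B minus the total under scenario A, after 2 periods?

After projecting period 1:
Births: 13900 * 0.109 = 1515
15–29: 3700 * 0.971 = 3593
30–44: 6900 * 0.958 = 6610
45+: 13900 * 0.976 + 10000 * 0.639 = 13566 + 6390 = 19956
Giving 1515 / 3593 / 6610 / 19956.
After projecting period 2:
Births: 6610 * 0.109 = 720
15–29: 1515 * 0.971 = 1471
30–44: 3593 * 0.958 = 3442
45+: 6610 * 0.976 + 19956 * 0.639 = 6451 + 12752 = 19203
Giving 720 / 1471 / 3442 / 19203.
Scenario A total after 2 periods: 24836
Scenario B projection —
After projecting period 1:
Births: 13900 * 0.079 = 1098
15–29: 3700 * 0.971 = 3593
30–44: 6900 * 0.958 = 6610
45+: 13900 * 0.976 + 10000 * 0.639 = 13566 + 6390 = 19956
Giving 1098 / 3593 / 6610 / 19956.
After projecting period 2:
Births: 6610 * 0.079 = 522
15–29: 1098 * 0.971 = 1066
30–44: 3593 * 0.958 = 3442
45+: 6610 * 0.976 + 19956 * 0.639 = 6451 + 12752 = 19203
Giving 522 / 1066 / 3442 / 19203.
Scenario B total after 2 periods: 24233
Difference B − A = 24233 − 24836 = -603

-603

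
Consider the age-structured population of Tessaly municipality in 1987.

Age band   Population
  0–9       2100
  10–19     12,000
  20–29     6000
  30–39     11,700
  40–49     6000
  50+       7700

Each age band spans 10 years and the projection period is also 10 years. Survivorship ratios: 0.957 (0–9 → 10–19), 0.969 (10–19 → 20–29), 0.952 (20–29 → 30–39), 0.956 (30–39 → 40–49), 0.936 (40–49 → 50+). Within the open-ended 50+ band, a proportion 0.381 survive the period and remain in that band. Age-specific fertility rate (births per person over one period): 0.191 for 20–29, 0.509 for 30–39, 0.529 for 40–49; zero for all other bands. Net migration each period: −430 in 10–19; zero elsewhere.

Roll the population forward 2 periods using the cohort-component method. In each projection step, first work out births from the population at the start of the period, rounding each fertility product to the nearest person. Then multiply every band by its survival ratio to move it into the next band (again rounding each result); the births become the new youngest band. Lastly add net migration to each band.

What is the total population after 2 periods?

52237

Period 1.
Births: 6000 * 0.191 = 1146  |  11700 * 0.509 = 5955  |  6000 * 0.529 = 3174 ⇒ total 10275
10–19: 2100 * 0.957 = 2010
20–29: 12000 * 0.969 = 11628
30–39: 6000 * 0.952 = 5712
40–49: 11700 * 0.956 = 11185
50+: 6000 * 0.936 + 7700 * 0.381 = 5616 + 2934 = 8550
Net migration: 10–19 − 430 → 1580
End of period: [10275, 1580, 11628, 5712, 11185, 8550]
Period 2.
Births: 11628 * 0.191 = 2221  |  5712 * 0.509 = 2907  |  11185 * 0.529 = 5917 ⇒ total 11045
10–19: 10275 * 0.957 = 9833
20–29: 1580 * 0.969 = 1531
30–39: 11628 * 0.952 = 11070
40–49: 5712 * 0.956 = 5461
50+: 11185 * 0.936 + 8550 * 0.381 = 10469 + 3258 = 13727
Net migration: 10–19 − 430 → 9403
End of period: [11045, 9403, 1531, 11070, 5461, 13727]
Total after period 2: 11045 + 9403 + 1531 + 11070 + 5461 + 13727 = 52237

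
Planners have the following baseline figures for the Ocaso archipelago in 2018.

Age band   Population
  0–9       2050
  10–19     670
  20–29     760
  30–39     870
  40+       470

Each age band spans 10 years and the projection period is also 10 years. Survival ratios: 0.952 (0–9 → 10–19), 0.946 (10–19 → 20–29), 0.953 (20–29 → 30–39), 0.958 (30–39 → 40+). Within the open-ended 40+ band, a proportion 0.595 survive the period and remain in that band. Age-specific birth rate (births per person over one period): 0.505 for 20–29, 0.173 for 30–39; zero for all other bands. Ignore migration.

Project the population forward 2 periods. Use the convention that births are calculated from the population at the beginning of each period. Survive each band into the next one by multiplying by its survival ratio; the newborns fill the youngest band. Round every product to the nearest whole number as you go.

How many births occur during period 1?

535

Call the groups 1 to 5, youngest first.
[period 1]
Births: 760 * 0.505 = 384  |  870 * 0.173 = 151 ⇒ total 535
Group 2: 2050 * 0.952 = 1952
Group 3: 670 * 0.946 = 634
Group 4: 760 * 0.953 = 724
Group 5: 870 * 0.958 + 470 * 0.595 = 833 + 280 = 1113
→ [535, 1952, 634, 724, 1113]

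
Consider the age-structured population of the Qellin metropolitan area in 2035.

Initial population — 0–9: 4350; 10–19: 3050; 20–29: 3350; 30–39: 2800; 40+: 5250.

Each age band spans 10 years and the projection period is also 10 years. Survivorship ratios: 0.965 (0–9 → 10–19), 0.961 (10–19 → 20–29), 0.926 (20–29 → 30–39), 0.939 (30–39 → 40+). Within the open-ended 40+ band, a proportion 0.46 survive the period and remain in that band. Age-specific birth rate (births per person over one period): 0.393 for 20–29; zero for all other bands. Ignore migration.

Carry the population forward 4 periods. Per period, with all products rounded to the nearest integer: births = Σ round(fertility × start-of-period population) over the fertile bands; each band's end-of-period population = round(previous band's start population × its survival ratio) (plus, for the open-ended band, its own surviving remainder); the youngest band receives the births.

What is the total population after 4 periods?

Call the groups 1 to 5, youngest first.
Period 1.
Births: 3350 × 0.393 = 1317
Group 2: 4350 × 0.965 = 4198
Group 3: 3050 × 0.961 = 2931
Group 4: 3350 × 0.926 = 3102
Group 5: 2800 × 0.939 + 5250 × 0.46 = 2629 + 2415 = 5044
Giving 1317 / 4198 / 2931 / 3102 / 5044.
Period 2.
Births: 2931 × 0.393 = 1152
Group 2: 1317 × 0.965 = 1271
Group 3: 4198 × 0.961 = 4034
Group 4: 2931 × 0.926 = 2714
Group 5: 3102 × 0.939 + 5044 × 0.46 = 2913 + 2320 = 5233
Giving 1152 / 1271 / 4034 / 2714 / 5233.
Period 3.
Births: 4034 × 0.393 = 1585
Group 2: 1152 × 0.965 = 1112
Group 3: 1271 × 0.961 = 1221
Group 4: 4034 × 0.926 = 3735
Group 5: 2714 × 0.939 + 5233 × 0.46 = 2548 + 2407 = 4955
Giving 1585 / 1112 / 1221 / 3735 / 4955.
Period 4.
Births: 1221 × 0.393 = 480
Group 2: 1585 × 0.965 = 1530
Group 3: 1112 × 0.961 = 1069
Group 4: 1221 × 0.926 = 1131
Group 5: 3735 × 0.939 + 4955 × 0.46 = 3507 + 2279 = 5786
Giving 480 / 1530 / 1069 / 1131 / 5786.
Total after period 4: 480 + 1530 + 1069 + 1131 + 5786 = 9996

9996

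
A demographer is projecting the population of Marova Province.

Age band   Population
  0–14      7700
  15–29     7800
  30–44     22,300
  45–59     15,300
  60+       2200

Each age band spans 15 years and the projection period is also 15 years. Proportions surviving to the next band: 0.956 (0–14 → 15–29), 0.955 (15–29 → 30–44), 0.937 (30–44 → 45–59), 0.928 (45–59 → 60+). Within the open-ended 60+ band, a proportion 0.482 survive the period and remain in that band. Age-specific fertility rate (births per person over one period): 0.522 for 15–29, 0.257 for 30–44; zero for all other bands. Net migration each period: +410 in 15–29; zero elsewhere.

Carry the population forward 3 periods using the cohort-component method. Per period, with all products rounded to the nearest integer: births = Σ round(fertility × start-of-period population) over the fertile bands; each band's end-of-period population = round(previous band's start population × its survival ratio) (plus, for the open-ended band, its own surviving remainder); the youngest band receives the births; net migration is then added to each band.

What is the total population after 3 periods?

48793

Call the groups 1 to 5, youngest first.
Period 1.
Births: 7800 × 0.522 = 4072 ; 22300 × 0.257 = 5731 — total 9803
Group 2: 7700 × 0.956 = 7361
Group 3: 7800 × 0.955 = 7449
Group 4: 22300 × 0.937 = 20895
Group 5: 15300 × 0.928 + 2200 × 0.482 = 14198 + 1060 = 15258
Net migration: Group 2 + 410 → 7771
→ [9803, 7771, 7449, 20895, 15258]
Period 2.
Births: 7771 × 0.522 = 4056 ; 7449 × 0.257 = 1914 — total 5970
Group 2: 9803 × 0.956 = 9372
Group 3: 7771 × 0.955 = 7421
Group 4: 7449 × 0.937 = 6980
Group 5: 20895 × 0.928 + 15258 × 0.482 = 19391 + 7354 = 26745
Net migration: Group 2 + 410 → 9782
→ [5970, 9782, 7421, 6980, 26745]
Period 3.
Births: 9782 × 0.522 = 5106 ; 7421 × 0.257 = 1907 — total 7013
Group 2: 5970 × 0.956 = 5707
Group 3: 9782 × 0.955 = 9342
Group 4: 7421 × 0.937 = 6953
Group 5: 6980 × 0.928 + 26745 × 0.482 = 6477 + 12891 = 19368
Net migration: Group 2 + 410 → 6117
→ [7013, 6117, 9342, 6953, 19368]
Total after period 3: 7013 + 6117 + 9342 + 6953 + 19368 = 48793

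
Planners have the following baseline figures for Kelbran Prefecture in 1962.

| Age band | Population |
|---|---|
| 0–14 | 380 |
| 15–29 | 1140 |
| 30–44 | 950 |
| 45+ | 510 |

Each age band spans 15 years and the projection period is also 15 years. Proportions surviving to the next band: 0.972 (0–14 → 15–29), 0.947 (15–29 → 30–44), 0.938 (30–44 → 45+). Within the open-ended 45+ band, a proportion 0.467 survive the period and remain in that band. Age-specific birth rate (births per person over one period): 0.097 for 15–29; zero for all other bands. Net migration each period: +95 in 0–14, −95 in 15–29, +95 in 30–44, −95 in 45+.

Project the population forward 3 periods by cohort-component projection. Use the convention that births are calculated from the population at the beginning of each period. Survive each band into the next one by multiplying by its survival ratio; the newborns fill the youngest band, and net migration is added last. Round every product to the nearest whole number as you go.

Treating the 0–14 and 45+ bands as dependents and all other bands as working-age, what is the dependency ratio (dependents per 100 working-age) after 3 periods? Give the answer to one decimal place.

Let band 1 be 0–14 through band 4 = 45+.
Period 1.
Births: 1140 × 0.097 = 111
Band 2: 380 × 0.972 = 369
Band 3: 1140 × 0.947 = 1080
Band 4: 950 × 0.938 + 510 × 0.467 = 891 + 238 = 1129
Net migration: Band 1 + 95 → 206; Band 2 − 95 → 274; Band 3 + 95 → 1175; Band 4 − 95 → 1034
Population now: 0–14=206, 15–29=274, 30–44=1175, 45+=1034
Period 2.
Births: 274 × 0.097 = 27
Band 2: 206 × 0.972 = 200
Band 3: 274 × 0.947 = 259
Band 4: 1175 × 0.938 + 1034 × 0.467 = 1102 + 483 = 1585
Net migration: Band 1 + 95 → 122; Band 2 − 95 → 105; Band 3 + 95 → 354; Band 4 − 95 → 1490
Population now: 0–14=122, 15–29=105, 30–44=354, 45+=1490
Period 3.
Births: 105 × 0.097 = 10
Band 2: 122 × 0.972 = 119
Band 3: 105 × 0.947 = 99
Band 4: 354 × 0.938 + 1490 × 0.467 = 332 + 696 = 1028
Net migration: Band 1 + 95 → 105; Band 2 − 95 → 24; Band 3 + 95 → 194; Band 4 − 95 → 933
Population now: 0–14=105, 15–29=24, 30–44=194, 45+=933
Dependents (band 0–14 + band 45+) = 105 + 933 = 1038; working-age = 218; ratio = 1038/218 × 100 = 476.1

476.1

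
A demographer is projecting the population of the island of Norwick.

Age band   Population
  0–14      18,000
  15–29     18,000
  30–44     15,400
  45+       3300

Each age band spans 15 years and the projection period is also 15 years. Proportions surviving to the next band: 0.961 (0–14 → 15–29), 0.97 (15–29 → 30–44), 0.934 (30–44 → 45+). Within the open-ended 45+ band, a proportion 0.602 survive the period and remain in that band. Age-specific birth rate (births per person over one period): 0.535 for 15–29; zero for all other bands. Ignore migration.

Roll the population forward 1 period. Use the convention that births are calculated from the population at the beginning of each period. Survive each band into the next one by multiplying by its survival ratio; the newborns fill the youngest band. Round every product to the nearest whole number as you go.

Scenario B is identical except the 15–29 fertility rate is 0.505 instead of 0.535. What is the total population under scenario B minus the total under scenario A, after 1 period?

-540

After projecting period 1:
Births: 18000 × 0.535 = 9630
15–29: 18000 × 0.961 = 17298
30–44: 18000 × 0.97 = 17460
45+: 15400 × 0.934 + 3300 × 0.602 = 14384 + 1987 = 16371
End of period: [9630, 17298, 17460, 16371]
Scenario A total after 1 period: 60759
Scenario B projection —
After projecting period 1:
Births: 18000 × 0.505 = 9090
15–29: 18000 × 0.961 = 17298
30–44: 18000 × 0.97 = 17460
45+: 15400 × 0.934 + 3300 × 0.602 = 14384 + 1987 = 16371
End of period: [9090, 17298, 17460, 16371]
Scenario B total after 1 period: 60219
Difference B − A = 60219 − 60759 = -540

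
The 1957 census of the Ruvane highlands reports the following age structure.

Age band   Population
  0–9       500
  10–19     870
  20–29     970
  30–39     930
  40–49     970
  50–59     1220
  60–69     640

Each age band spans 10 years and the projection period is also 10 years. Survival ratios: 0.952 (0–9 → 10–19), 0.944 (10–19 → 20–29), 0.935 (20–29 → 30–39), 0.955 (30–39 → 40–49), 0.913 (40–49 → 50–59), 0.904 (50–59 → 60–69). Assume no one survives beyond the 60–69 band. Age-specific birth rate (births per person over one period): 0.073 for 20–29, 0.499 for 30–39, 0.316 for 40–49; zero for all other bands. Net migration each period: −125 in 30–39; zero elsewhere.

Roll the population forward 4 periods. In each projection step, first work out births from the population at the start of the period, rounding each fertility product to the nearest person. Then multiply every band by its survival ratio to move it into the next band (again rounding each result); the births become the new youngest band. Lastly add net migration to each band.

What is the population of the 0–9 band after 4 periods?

Call the groups 1 to 7, youngest first.
Period 1:
Births: 970 * 0.073 = 71  |  930 * 0.499 = 464  |  970 * 0.316 = 307 ⇒ total 842
Group 2: 500 * 0.952 = 476
Group 3: 870 * 0.944 = 821
Group 4: 970 * 0.935 = 907
Group 5: 930 * 0.955 = 888
Group 6: 970 * 0.913 = 886
Group 7: 1220 * 0.904 = 1103
Net migration: Group 4 − 125 → 782
Population now: 0–9=842, 10–19=476, 20–29=821, 30–39=782, 40–49=888, 50–59=886, 60–69=1103
Period 2:
Births: 821 * 0.073 = 60  |  782 * 0.499 = 390  |  888 * 0.316 = 281 ⇒ total 731
Group 2: 842 * 0.952 = 802
Group 3: 476 * 0.944 = 449
Group 4: 821 * 0.935 = 768
Group 5: 782 * 0.955 = 747
Group 6: 888 * 0.913 = 811
Group 7: 886 * 0.904 = 801
Net migration: Group 4 − 125 → 643
Population now: 0–9=731, 10–19=802, 20–29=449, 30–39=643, 40–49=747, 50–59=811, 60–69=801
Period 3:
Births: 449 * 0.073 = 33  |  643 * 0.499 = 321  |  747 * 0.316 = 236 ⇒ total 590
Group 2: 731 * 0.952 = 696
Group 3: 802 * 0.944 = 757
Group 4: 449 * 0.935 = 420
Group 5: 643 * 0.955 = 614
Group 6: 747 * 0.913 = 682
Group 7: 811 * 0.904 = 733
Net migration: Group 4 − 125 → 295
Population now: 0–9=590, 10–19=696, 20–29=757, 30–39=295, 40–49=614, 50–59=682, 60–69=733
Period 4:
Births: 757 * 0.073 = 55  |  295 * 0.499 = 147  |  614 * 0.316 = 194 ⇒ total 396
Group 2: 590 * 0.952 = 562
Group 3: 696 * 0.944 = 657
Group 4: 757 * 0.935 = 708
Group 5: 295 * 0.955 = 282
Group 6: 614 * 0.913 = 561
Group 7: 682 * 0.904 = 617
Net migration: Group 4 − 125 → 583
Population now: 0–9=396, 10–19=562, 20–29=657, 30–39=583, 40–49=282, 50–59=561, 60–69=617

396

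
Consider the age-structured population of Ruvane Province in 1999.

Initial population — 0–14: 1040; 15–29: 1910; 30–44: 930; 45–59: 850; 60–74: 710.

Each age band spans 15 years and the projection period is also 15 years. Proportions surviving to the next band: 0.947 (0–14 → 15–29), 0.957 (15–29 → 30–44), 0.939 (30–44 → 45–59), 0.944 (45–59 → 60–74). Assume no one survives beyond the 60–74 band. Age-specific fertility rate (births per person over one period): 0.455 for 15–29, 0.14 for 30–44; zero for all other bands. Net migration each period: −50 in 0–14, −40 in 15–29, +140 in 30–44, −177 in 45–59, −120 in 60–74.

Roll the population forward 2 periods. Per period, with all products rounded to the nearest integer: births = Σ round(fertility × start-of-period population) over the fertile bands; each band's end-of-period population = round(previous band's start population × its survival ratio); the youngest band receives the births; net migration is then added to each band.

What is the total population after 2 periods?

4767

Period 1.
Births: 1910 × 0.455 = 869 ; 930 × 0.14 = 130 ⇒ total 999
15–29: 1040 × 0.947 = 985
30–44: 1910 × 0.957 = 1828
45–59: 930 × 0.939 = 873
60–74: 850 × 0.944 = 802
Net migration: 0–14 − 50 → 949; 15–29 − 40 → 945; 30–44 + 140 → 1968; 45–59 − 177 → 696; 60–74 − 120 → 682
End of period: [949, 945, 1968, 696, 682]
Period 2.
Births: 945 × 0.455 = 430 ; 1968 × 0.14 = 276 ⇒ total 706
15–29: 949 × 0.947 = 899
30–44: 945 × 0.957 = 904
45–59: 1968 × 0.939 = 1848
60–74: 696 × 0.944 = 657
Net migration: 0–14 − 50 → 656; 15–29 − 40 → 859; 30–44 + 140 → 1044; 45–59 − 177 → 1671; 60–74 − 120 → 537
End of period: [656, 859, 1044, 1671, 537]
Total after period 2: 656 + 859 + 1044 + 1671 + 537 = 4767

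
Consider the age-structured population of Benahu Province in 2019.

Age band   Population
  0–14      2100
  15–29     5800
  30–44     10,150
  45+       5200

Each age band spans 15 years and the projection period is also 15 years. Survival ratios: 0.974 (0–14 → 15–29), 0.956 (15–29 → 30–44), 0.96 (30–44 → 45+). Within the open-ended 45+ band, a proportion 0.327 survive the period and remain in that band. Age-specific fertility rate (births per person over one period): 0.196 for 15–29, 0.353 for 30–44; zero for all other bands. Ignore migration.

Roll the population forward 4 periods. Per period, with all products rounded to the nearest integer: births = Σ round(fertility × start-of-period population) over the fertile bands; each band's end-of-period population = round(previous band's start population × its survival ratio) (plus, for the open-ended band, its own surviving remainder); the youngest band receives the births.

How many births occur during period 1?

Period 1.
Births: 5800 × 0.196 = 1137  |  10150 × 0.353 = 3583 — total 4720
15–29: 2100 × 0.974 = 2045
30–44: 5800 × 0.956 = 5545
45+: 10150 × 0.96 + 5200 × 0.327 = 9744 + 1700 = 11444
End of period: [4720, 2045, 5545, 11444]

4720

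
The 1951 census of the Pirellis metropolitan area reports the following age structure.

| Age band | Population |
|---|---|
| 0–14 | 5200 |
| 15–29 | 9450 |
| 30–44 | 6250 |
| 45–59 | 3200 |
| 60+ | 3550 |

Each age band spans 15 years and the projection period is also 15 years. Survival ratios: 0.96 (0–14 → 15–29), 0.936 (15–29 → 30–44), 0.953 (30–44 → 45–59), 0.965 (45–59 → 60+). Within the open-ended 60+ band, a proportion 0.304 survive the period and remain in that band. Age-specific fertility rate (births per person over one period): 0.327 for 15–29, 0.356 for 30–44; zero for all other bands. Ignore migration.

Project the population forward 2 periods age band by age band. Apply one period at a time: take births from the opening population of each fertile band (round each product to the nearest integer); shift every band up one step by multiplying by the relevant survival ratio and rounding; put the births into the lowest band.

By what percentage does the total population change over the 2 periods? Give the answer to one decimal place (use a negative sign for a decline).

8.5

[period 1]
Births: 9450 × 0.327 = 3090  |  6250 × 0.356 = 2225 → total 5315
15–29: 5200 × 0.96 = 4992
30–44: 9450 × 0.936 = 8845
45–59: 6250 × 0.953 = 5956
60+: 3200 × 0.965 + 3550 × 0.304 = 3088 + 1079 = 4167
→ [5315, 4992, 8845, 5956, 4167]
[period 2]
Births: 4992 × 0.327 = 1632  |  8845 × 0.356 = 3149 → total 4781
15–29: 5315 × 0.96 = 5102
30–44: 4992 × 0.936 = 4673
45–59: 8845 × 0.953 = 8429
60+: 5956 × 0.965 + 4167 × 0.304 = 5748 + 1267 = 7015
→ [4781, 5102, 4673, 8429, 7015]
Total: 27650 → 30000; change = 2350; percentage change = 8.5%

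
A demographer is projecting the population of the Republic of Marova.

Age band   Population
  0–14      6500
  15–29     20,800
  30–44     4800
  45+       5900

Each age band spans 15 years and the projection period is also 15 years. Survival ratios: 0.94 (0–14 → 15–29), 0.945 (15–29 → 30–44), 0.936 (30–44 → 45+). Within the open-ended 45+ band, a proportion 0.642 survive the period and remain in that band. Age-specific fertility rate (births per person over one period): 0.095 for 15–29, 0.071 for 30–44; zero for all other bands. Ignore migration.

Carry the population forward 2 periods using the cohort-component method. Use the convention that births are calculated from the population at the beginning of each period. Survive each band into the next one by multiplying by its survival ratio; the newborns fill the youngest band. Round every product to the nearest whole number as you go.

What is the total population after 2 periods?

33642

— Period 1 —
Births: 20800 * 0.095 = 1976 ; 4800 * 0.071 = 341 → total 2317
15–29: 6500 * 0.94 = 6110
30–44: 20800 * 0.945 = 19656
45+: 4800 * 0.936 + 5900 * 0.642 = 4493 + 3788 = 8281
Population now: 0–14=2317, 15–29=6110, 30–44=19656, 45+=8281
— Period 2 —
Births: 6110 * 0.095 = 580 ; 19656 * 0.071 = 1396 → total 1976
15–29: 2317 * 0.94 = 2178
30–44: 6110 * 0.945 = 5774
45+: 19656 * 0.936 + 8281 * 0.642 = 18398 + 5316 = 23714
Population now: 0–14=1976, 15–29=2178, 30–44=5774, 45+=23714
Total after period 2: 1976 + 2178 + 5774 + 23714 = 33642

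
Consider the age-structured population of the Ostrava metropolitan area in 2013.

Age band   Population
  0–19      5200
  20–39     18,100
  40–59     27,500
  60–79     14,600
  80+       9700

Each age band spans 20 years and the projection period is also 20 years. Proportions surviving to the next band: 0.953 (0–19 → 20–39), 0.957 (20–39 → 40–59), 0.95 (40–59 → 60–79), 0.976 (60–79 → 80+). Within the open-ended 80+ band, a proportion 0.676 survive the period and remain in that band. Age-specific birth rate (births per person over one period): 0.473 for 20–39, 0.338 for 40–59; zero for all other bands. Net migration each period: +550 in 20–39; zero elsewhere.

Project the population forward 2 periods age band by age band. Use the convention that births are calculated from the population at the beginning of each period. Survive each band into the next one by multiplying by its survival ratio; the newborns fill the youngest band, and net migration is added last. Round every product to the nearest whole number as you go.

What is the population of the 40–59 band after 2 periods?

(Groups numbered youngest = 1 to oldest = 5.)
After projecting period 1:
Births: 18100 × 0.473 = 8561  |  27500 × 0.338 = 9295 → 17856
Group 2: 5200 × 0.953 = 4956
Group 3: 18100 × 0.957 = 17322
Group 4: 27500 × 0.95 = 26125
Group 5: 14600 × 0.976 + 9700 × 0.676 = 14250 + 6557 = 20807
Net migration: Group 2 + 550 → 5506
→ [17856, 5506, 17322, 26125, 20807]
After projecting period 2:
Births: 5506 × 0.473 = 2604  |  17322 × 0.338 = 5855 → 8459
Group 2: 17856 × 0.953 = 17017
Group 3: 5506 × 0.957 = 5269
Group 4: 17322 × 0.95 = 16456
Group 5: 26125 × 0.976 + 20807 × 0.676 = 25498 + 14066 = 39564
Net migration: Group 2 + 550 → 17567
→ [8459, 17567, 5269, 16456, 39564]

5269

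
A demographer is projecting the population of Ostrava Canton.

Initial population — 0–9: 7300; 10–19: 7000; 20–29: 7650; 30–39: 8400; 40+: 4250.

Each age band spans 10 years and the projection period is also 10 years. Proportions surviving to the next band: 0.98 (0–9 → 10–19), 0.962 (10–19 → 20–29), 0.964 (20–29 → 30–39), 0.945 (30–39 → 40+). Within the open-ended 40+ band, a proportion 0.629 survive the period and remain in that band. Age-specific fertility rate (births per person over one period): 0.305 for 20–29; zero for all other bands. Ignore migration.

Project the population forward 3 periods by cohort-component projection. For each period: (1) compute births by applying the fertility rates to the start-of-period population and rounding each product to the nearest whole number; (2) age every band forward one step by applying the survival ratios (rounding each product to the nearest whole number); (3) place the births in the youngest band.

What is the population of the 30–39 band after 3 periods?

6634

Numbering the bands 1..5 from youngest to oldest:
Period 1.
Births: 7650 * 0.305 = 2333
Band 2: 7300 * 0.98 = 7154
Band 3: 7000 * 0.962 = 6734
Band 4: 7650 * 0.964 = 7375
Band 5: 8400 * 0.945 + 4250 * 0.629 = 7938 + 2673 = 10611
Giving 2333 / 7154 / 6734 / 7375 / 10611.
Period 2.
Births: 6734 * 0.305 = 2054
Band 2: 2333 * 0.98 = 2286
Band 3: 7154 * 0.962 = 6882
Band 4: 6734 * 0.964 = 6492
Band 5: 7375 * 0.945 + 10611 * 0.629 = 6969 + 6674 = 13643
Giving 2054 / 2286 / 6882 / 6492 / 13643.
Period 3.
Births: 6882 * 0.305 = 2099
Band 2: 2054 * 0.98 = 2013
Band 3: 2286 * 0.962 = 2199
Band 4: 6882 * 0.964 = 6634
Band 5: 6492 * 0.945 + 13643 * 0.629 = 6135 + 8581 = 14716
Giving 2099 / 2013 / 2199 / 6634 / 14716.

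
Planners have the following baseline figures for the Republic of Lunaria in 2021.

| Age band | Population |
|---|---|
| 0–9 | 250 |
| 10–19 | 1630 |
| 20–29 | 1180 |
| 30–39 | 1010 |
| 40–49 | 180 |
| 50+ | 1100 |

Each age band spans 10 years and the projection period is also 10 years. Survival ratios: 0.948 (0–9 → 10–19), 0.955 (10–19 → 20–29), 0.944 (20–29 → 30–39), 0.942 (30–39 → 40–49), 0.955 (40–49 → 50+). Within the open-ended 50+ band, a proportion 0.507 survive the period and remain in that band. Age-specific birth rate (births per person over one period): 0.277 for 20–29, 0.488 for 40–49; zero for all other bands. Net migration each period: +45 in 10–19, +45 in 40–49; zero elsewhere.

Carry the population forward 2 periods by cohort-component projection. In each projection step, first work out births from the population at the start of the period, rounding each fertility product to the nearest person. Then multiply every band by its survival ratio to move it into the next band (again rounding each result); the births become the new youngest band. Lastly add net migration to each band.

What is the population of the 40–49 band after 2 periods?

Period 1.
Births: 1180 × 0.277 = 327, 180 × 0.488 = 88 → 415
10–19: 250 × 0.948 = 237
20–29: 1630 × 0.955 = 1557
30–39: 1180 × 0.944 = 1114
40–49: 1010 × 0.942 = 951
50+: 180 × 0.955 + 1100 × 0.507 = 172 + 558 = 730
Net migration: 10–19 + 45 → 282; 40–49 + 45 → 996
Giving 415 / 282 / 1557 / 1114 / 996 / 730.
Period 2.
Births: 1557 × 0.277 = 431, 996 × 0.488 = 486 → 917
10–19: 415 × 0.948 = 393
20–29: 282 × 0.955 = 269
30–39: 1557 × 0.944 = 1470
40–49: 1114 × 0.942 = 1049
50+: 996 × 0.955 + 730 × 0.507 = 951 + 370 = 1321
Net migration: 10–19 + 45 → 438; 40–49 + 45 → 1094
Giving 917 / 438 / 269 / 1470 / 1094 / 1321.

1094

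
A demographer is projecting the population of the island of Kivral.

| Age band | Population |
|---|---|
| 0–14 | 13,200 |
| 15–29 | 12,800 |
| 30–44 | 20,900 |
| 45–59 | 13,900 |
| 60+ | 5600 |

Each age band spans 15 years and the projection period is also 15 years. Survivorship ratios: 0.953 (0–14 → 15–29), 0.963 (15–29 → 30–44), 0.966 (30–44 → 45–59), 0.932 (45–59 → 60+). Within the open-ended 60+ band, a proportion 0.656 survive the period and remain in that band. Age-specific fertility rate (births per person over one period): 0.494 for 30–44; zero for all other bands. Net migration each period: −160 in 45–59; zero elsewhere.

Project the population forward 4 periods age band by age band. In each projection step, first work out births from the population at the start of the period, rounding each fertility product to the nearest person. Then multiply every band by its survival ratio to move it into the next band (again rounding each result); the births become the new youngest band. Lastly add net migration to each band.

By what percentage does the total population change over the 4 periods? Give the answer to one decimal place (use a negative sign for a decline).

-16.2

Let band 1 be 0–14 through band 5 = 60+.
After projecting period 1:
Births: 20900 * 0.494 = 10325
Band 2: 13200 * 0.953 = 12580
Band 3: 12800 * 0.963 = 12326
Band 4: 20900 * 0.966 = 20189
Band 5: 13900 * 0.932 + 5600 * 0.656 = 12955 + 3674 = 16629
Net migration: Band 4 − 160 → 20029
End of period: [10325, 12580, 12326, 20029, 16629]
After projecting period 2:
Births: 12326 * 0.494 = 6089
Band 2: 10325 * 0.953 = 9840
Band 3: 12580 * 0.963 = 12115
Band 4: 12326 * 0.966 = 11907
Band 5: 20029 * 0.932 + 16629 * 0.656 = 18667 + 10909 = 29576
Net migration: Band 4 − 160 → 11747
End of period: [6089, 9840, 12115, 11747, 29576]
After projecting period 3:
Births: 12115 * 0.494 = 5985
Band 2: 6089 * 0.953 = 5803
Band 3: 9840 * 0.963 = 9476
Band 4: 12115 * 0.966 = 11703
Band 5: 11747 * 0.932 + 29576 * 0.656 = 10948 + 19402 = 30350
Net migration: Band 4 − 160 → 11543
End of period: [5985, 5803, 9476, 11543, 30350]
After projecting period 4:
Births: 9476 * 0.494 = 4681
Band 2: 5985 * 0.953 = 5704
Band 3: 5803 * 0.963 = 5588
Band 4: 9476 * 0.966 = 9154
Band 5: 11543 * 0.932 + 30350 * 0.656 = 10758 + 19910 = 30668
Net migration: Band 4 − 160 → 8994
End of period: [4681, 5704, 5588, 8994, 30668]
Total: 66400 → 55635; change = -10765; percentage change = -16.2%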